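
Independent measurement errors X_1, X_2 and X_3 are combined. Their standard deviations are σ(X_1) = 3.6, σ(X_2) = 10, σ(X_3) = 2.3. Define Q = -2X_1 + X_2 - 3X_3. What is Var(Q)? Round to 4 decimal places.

199.4500

Var(X_1) = 12.96, Var(X_2) = 100, Var(X_3) = 5.29
By independence, Var(Q) = (-2)²Var(X_1) + (1)²Var(X_2) + (-3)²Var(X_3)
= (-2)²·12.96 + (1)²·100 + (-3)²·5.29 = 199.45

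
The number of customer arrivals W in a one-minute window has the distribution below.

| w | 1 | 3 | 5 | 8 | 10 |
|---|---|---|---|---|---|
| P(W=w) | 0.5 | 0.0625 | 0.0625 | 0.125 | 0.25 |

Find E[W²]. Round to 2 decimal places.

35.63

E[W²] = (1)²(0.5) + (3)²(0.0625) + (5)²(0.0625) + (8)²(0.125) + (10)²(0.25) = 35.625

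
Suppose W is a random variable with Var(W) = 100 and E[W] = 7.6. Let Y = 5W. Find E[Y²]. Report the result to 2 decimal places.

E[5W] = 5·7.6 = 38
Var(5W) = (5)²·100 = 2500
E[Y²] = Var(Y) + (E[Y])² = 2500 + (38)² = 3944

3944.00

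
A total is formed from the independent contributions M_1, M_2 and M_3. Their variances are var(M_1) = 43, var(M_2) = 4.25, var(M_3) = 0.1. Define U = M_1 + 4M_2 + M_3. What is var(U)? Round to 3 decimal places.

By independence, var(U) = (1)²var(M_1) + (4)²var(M_2) + (1)²var(M_3)
= (1)²·43 + (4)²·4.25 + (1)²·0.1 = 111.1

111.100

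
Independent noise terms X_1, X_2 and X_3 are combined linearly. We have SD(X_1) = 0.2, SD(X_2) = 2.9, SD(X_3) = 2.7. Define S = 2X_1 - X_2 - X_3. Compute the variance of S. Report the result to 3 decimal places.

15.860

var(X_1) = 0.04, var(X_2) = 8.41, var(X_3) = 7.29
By independence, var(S) = (2)²var(X_1) + (-1)²var(X_2) + (-1)²var(X_3)
= (2)²·0.04 + (-1)²·8.41 + (-1)²·7.29 = 15.86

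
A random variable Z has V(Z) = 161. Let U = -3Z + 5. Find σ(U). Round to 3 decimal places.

V(-3Z + 5) = (-3)²·161 = 1449
σ(U) = √1449 ≈ 38.066

38.066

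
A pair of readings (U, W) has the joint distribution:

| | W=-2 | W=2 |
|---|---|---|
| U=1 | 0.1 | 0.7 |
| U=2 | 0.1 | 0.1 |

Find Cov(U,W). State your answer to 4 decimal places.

-0.2400

E[U] = 1.2,  E[W] = 1.2
E[UW] = 1.2
Cov(U,W) = E[UW] − E[U]E[W] = 1.2 − (1.2)(1.2) = -0.24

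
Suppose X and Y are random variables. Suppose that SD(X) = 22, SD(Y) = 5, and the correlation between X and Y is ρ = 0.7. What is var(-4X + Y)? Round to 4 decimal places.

7153.0000

var(X) = (22)² = 484;  var(Y) = (5)² = 25
Cov(X,Y) = ρ·SD(X)·SD(Y) = 0.7·22·5 = 77
var(-4X + Y) = (-4)²·var(X) + (1)²·var(Y) + 2·(-4)·(1)·Cov(X,Y)
= 16·484 + 1·25 + -8·77 = 7153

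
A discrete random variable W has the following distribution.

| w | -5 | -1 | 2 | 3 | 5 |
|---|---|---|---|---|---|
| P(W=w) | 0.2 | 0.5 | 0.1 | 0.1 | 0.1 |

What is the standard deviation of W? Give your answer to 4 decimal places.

3.0083

E[W] = (-5)(0.2) + (-1)(0.5) + (2)(0.1) + (3)(0.1) + (5)(0.1) = -0.5
E[W²] = (-5)²(0.2) + (-1)²(0.5) + (2)²(0.1) + (3)²(0.1) + (5)²(0.1) = 9.3
Var(W) = E[W²] − (E[W])² = 9.3 − (-0.5)² = 9.05
SD(W) = √9.05 ≈ 3.0083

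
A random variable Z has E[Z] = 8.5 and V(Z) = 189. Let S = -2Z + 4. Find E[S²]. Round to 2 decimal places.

925.00

E[-2Z + 4] = -2·8.5 + 4 = -13
V(-2Z + 4) = (-2)²·189 = 756
E[S²] = V(S) + (E[S])² = 756 + (-13)² = 925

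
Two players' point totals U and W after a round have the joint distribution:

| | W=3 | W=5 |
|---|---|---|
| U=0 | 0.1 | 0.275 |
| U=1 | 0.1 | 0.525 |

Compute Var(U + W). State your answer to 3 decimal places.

E[U] = 0.625,  E[W] = 4.6,  E[UW] = 2.925
Var(U) = 0.625 − (0.625)² = 0.234375;  Var(W) = 21.8 − (4.6)² = 0.64
Cov(U,W) = 2.925 − (0.625)(4.6) = 0.05
Var(U + W) = (1)²·0.234375 + (1)²·0.64 + 2·(1)·(1)·0.05 = 0.974375

0.974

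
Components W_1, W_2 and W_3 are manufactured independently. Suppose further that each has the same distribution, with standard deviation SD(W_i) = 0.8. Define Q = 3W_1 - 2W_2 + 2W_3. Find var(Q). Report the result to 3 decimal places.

var(W_i) = (0.8)² = 0.64
By independence, var(Q) = (3)²var(W_1) + (-2)²var(W_2) + (2)²var(W_3)
= (3)²·0.64 + (-2)²·0.64 + (2)²·0.64 = 10.88

10.880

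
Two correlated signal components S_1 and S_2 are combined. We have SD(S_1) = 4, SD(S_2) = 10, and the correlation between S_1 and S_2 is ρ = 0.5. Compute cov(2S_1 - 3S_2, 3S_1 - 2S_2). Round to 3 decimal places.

V(S_1) = (4)² = 16;  V(S_2) = (10)² = 100
cov(S_1,S_2) = ρ·SD(S_1)·SD(S_2) = 0.5·4·10 = 20
cov(2S_1 - 3S_2, 3S_1 - 2S_2) = (2)(3)V(S_1) + (-3)(-2)V(S_2) + [(2)(-2) + (-3)(3)]cov(S_1,S_2)
= 6·16 + 6·100 + -13·20 = 436

436.000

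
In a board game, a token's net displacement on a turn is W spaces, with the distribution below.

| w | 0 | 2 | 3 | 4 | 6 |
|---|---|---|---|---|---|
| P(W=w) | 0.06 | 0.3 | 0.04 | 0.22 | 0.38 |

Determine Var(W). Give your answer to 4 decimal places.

3.7056

E[W] = (0)(0.06) + (2)(0.3) + (3)(0.04) + (4)(0.22) + (6)(0.38) = 3.88
E[W²] = (0)²(0.06) + (2)²(0.3) + (3)²(0.04) + (4)²(0.22) + (6)²(0.38) = 18.76
Var(W) = E[W²] − (E[W])² = 18.76 − (3.88)² = 3.7056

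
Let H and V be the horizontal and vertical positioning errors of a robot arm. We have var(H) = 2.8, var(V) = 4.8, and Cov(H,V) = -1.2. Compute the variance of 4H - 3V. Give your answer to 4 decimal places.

var(4H - 3V) = (4)²·var(H) + (-3)²·var(V) + 2·(4)·(-3)·Cov(H,V)
= 16·2.8 + 9·4.8 + -24·-1.2 = 116.8

116.8000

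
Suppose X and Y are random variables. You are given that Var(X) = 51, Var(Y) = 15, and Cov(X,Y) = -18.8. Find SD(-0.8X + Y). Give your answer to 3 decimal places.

Var(-0.8X + Y) = (-0.8)²·Var(X) + (1)²·Var(Y) + 2·(-0.8)·(1)·Cov(X,Y)
= 0.64·51 + 1·15 + -1.6·-18.8 = 77.72
SD(-0.8X + Y) = √77.72 ≈ 8.816

8.816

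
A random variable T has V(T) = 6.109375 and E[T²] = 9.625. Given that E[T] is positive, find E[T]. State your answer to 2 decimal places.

(E[T])² = E[T²] − V(T) = 9.625 − 6.109375 = 3.515625
E[T] = √3.515625 = 1.875

1.88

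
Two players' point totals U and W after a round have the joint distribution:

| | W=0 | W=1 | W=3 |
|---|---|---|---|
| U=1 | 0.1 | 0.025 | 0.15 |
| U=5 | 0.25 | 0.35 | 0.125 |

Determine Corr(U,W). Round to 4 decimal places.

E[U] = 3.9,  E[W] = 1.2
E[UW] = 4.1
Cov(U,W) = E[UW] − E[U]E[W] = 4.1 − (3.9)(1.2) = -0.58
Var(U) = 3.19,  Var(W) = 1.41
ρ = -0.58 / √(3.19·1.41) ≈ -0.2735

-0.2735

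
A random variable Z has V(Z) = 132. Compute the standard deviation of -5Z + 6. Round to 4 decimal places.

V(-5Z + 6) = (-5)²·132 = 3300
SD(-5Z + 6) = √3300 ≈ 57.4456

57.4456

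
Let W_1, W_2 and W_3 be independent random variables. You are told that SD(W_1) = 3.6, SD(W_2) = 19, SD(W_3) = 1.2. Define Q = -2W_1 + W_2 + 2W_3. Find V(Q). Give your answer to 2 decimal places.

V(W_1) = 12.96, V(W_2) = 361, V(W_3) = 1.44
By independence, V(Q) = (-2)²V(W_1) + (1)²V(W_2) + (2)²V(W_3)
= (-2)²·12.96 + (1)²·361 + (2)²·1.44 = 418.6

418.60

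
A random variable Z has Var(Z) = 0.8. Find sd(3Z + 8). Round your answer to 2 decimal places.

2.68

Var(3Z + 8) = (3)²·0.8 = 7.2
sd(3Z + 8) = √7.2 ≈ 2.68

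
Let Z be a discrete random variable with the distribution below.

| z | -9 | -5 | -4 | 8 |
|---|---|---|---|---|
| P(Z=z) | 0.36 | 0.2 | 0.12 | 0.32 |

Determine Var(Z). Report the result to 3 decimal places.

51.894

E[Z] = (-9)(0.36) + (-5)(0.2) + (-4)(0.12) + (8)(0.32) = -2.16
E[Z²] = (-9)²(0.36) + (-5)²(0.2) + (-4)²(0.12) + (8)²(0.32) = 56.56
Var(Z) = E[Z²] − (E[Z])² = 56.56 − (-2.16)² = 51.8944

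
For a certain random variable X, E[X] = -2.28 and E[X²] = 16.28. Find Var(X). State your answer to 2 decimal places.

Var(X) = 16.28 − (-2.28)² = 11.0816

11.08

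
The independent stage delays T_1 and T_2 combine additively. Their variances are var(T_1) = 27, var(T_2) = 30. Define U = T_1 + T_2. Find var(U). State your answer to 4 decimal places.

By independence, var(U) = (1)²var(T_1) + (1)²var(T_2)
= (1)²·27 + (1)²·30 = 57

57.0000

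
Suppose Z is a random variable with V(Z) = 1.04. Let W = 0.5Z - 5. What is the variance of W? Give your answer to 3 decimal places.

0.260

V(0.5Z - 5) = (0.5)²·V(Z) = 0.25·1.04 = 0.26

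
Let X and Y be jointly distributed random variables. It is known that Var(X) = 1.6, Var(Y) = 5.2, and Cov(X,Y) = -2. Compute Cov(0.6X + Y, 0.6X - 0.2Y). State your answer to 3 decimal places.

-1.424

Cov(0.6X + Y, 0.6X - 0.2Y) = (0.6)(0.6)Var(X) + (1)(-0.2)Var(Y) + [(0.6)(-0.2) + (1)(0.6)]Cov(X,Y)
= 0.36·1.6 + -0.2·5.2 + 0.48·-2 = -1.424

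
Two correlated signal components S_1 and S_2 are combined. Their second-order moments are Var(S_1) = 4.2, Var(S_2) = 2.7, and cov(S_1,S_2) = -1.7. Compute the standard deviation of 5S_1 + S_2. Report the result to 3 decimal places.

9.524

Var(5S_1 + S_2) = (5)²·Var(S_1) + (1)²·Var(S_2) + 2·(5)·(1)·cov(S_1,S_2)
= 25·4.2 + 1·2.7 + 10·-1.7 = 90.7
SD(5S_1 + S_2) = √90.7 ≈ 9.524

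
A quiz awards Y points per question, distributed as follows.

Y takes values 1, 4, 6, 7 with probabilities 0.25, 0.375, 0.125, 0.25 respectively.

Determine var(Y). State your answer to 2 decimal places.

E[Y] = (1)(0.25) + (4)(0.375) + (6)(0.125) + (7)(0.25) = 4.25
E[Y²] = (1)²(0.25) + (4)²(0.375) + (6)²(0.125) + (7)²(0.25) = 23
var(Y) = E[Y²] − (E[Y])² = 23 − (4.25)² = 4.9375

4.94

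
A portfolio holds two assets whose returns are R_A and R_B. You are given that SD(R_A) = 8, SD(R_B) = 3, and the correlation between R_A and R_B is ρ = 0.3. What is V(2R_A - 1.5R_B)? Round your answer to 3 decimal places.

233.050

V(R_A) = (8)² = 64;  V(R_B) = (3)² = 9
Cov(R_A,R_B) = ρ·SD(R_A)·SD(R_B) = 0.3·8·3 = 7.2
V(2R_A - 1.5R_B) = (2)²·V(R_A) + (-1.5)²·V(R_B) + 2·(2)·(-1.5)·Cov(R_A,R_B)
= 4·64 + 2.25·9 + -6·7.2 = 233.05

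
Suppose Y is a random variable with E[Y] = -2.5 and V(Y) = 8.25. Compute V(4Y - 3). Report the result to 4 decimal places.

V(4Y - 3) = (4)²·V(Y) = 16·8.25 = 132

132.0000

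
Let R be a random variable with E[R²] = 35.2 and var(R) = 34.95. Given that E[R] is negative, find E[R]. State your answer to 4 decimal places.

-0.5000

(E[R])² = E[R²] − var(R) = 35.2 − 34.95 = 0.25
E[R] = −√0.25 = -0.5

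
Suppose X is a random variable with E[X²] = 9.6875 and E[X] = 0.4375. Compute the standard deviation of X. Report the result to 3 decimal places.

Var(X) = 9.6875 − (0.4375)² = 9.49609375
σ(X) = √9.49609375 ≈ 3.082

3.082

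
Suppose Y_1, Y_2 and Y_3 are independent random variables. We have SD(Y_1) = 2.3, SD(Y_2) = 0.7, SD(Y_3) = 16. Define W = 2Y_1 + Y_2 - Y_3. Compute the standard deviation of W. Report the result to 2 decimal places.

Var(Y_1) = 5.29, Var(Y_2) = 0.49, Var(Y_3) = 256
By independence, Var(W) = (2)²Var(Y_1) + (1)²Var(Y_2) + (-1)²Var(Y_3)
= (2)²·5.29 + (1)²·0.49 + (-1)²·256 = 277.65
SD(W) = √277.65 ≈ 16.66

16.66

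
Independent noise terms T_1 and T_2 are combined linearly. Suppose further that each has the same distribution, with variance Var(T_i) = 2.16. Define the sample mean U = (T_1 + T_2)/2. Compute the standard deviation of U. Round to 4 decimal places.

1.0392

By independence, Var(U) = (0.5)²Var(T_1) + (0.5)²Var(T_2)
= (0.5)²·2.16 + (0.5)²·2.16 = 1.08
SD(U) = √1.08 ≈ 1.0392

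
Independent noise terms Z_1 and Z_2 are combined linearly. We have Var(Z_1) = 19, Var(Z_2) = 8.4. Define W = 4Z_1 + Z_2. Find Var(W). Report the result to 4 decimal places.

By independence, Var(W) = (4)²Var(Z_1) + (1)²Var(Z_2)
= (4)²·19 + (1)²·8.4 = 312.4

312.4000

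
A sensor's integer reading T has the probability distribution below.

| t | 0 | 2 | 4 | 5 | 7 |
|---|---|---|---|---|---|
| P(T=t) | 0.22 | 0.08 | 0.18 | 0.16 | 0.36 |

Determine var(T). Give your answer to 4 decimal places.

E[T] = (0)(0.22) + (2)(0.08) + (4)(0.18) + (5)(0.16) + (7)(0.36) = 4.2
E[T²] = (0)²(0.22) + (2)²(0.08) + (4)²(0.18) + (5)²(0.16) + (7)²(0.36) = 24.84
var(T) = E[T²] − (E[T])² = 24.84 − (4.2)² = 7.2

7.2000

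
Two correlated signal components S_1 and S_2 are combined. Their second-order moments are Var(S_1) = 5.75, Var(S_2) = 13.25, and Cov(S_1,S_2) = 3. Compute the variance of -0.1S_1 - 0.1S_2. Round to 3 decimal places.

0.250

Var(-0.1S_1 - 0.1S_2) = (-0.1)²·Var(S_1) + (-0.1)²·Var(S_2) + 2·(-0.1)·(-0.1)·Cov(S_1,S_2)
= 0.01·5.75 + 0.01·13.25 + 0.02·3 = 0.25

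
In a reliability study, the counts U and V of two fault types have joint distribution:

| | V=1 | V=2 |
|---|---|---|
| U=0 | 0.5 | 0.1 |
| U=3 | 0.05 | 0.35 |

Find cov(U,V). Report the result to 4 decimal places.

0.5100

E[U] = 1.2,  E[V] = 1.45
E[UV] = 2.25
cov(U,V) = E[UV] − E[U]E[V] = 2.25 − (1.2)(1.45) = 0.51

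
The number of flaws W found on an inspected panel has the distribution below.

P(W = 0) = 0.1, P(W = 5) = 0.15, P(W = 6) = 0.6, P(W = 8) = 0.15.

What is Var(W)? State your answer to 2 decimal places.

E[W] = (0)(0.1) + (5)(0.15) + (6)(0.6) + (8)(0.15) = 5.55
E[W²] = (0)²(0.1) + (5)²(0.15) + (6)²(0.6) + (8)²(0.15) = 34.95
Var(W) = E[W²] − (E[W])² = 34.95 − (5.55)² = 4.1475

4.15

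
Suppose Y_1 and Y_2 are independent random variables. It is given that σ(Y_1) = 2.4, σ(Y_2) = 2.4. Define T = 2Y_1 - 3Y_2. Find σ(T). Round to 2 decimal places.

8.65

V(Y_1) = 5.76, V(Y_2) = 5.76
By independence, V(T) = (2)²V(Y_1) + (-3)²V(Y_2)
= (2)²·5.76 + (-3)²·5.76 = 74.88
σ(T) = √74.88 ≈ 8.65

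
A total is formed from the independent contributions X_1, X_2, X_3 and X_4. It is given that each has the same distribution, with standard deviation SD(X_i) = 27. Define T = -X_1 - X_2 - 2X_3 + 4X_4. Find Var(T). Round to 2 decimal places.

16038.00

Var(X_i) = (27)² = 729
By independence, Var(T) = (-1)²Var(X_1) + (-1)²Var(X_2) + (-2)²Var(X_3) + (4)²Var(X_4)
= (-1)²·729 + (-1)²·729 + (-2)²·729 + (4)²·729 = 16038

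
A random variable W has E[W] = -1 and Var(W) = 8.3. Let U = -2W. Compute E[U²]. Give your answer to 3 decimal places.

37.200

E[-2W] = -2·-1 = 2
Var(-2W) = (-2)²·8.3 = 33.2
E[U²] = Var(U) + (E[U])² = 33.2 + (2)² = 37.2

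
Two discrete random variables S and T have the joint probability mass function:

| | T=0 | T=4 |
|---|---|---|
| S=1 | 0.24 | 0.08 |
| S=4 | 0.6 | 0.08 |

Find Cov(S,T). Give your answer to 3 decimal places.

E[S] = 3.04,  E[T] = 0.64
E[ST] = 1.6
Cov(S,T) = E[ST] − E[S]E[T] = 1.6 − (3.04)(0.64) = -0.3456

-0.346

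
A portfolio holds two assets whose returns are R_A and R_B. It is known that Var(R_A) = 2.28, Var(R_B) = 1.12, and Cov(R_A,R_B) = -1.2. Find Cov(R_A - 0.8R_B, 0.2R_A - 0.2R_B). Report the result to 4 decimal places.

Cov(R_A - 0.8R_B, 0.2R_A - 0.2R_B) = (1)(0.2)Var(R_A) + (-0.8)(-0.2)Var(R_B) + [(1)(-0.2) + (-0.8)(0.2)]Cov(R_A,R_B)
= 0.2·2.28 + 0.16·1.12 + -0.36·-1.2 = 1.0672

1.0672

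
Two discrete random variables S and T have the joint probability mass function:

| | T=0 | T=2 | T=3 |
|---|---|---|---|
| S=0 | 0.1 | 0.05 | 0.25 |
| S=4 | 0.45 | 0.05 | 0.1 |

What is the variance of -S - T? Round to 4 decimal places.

E[S] = 2.4,  E[T] = 1.25,  E[ST] = 1.6
var(S) = 9.6 − (2.4)² = 3.84;  var(T) = 3.55 − (1.25)² = 1.9875
cov(S,T) = 1.6 − (2.4)(1.25) = -1.4
var(-S - T) = (-1)²·3.84 + (-1)²·1.9875 + 2·(-1)·(-1)·-1.4 = 3.0275

3.0275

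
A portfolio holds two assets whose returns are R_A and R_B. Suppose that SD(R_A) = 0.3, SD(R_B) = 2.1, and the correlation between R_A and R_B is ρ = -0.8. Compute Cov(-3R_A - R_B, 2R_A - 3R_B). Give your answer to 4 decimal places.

V(R_A) = (0.3)² = 0.09;  V(R_B) = (2.1)² = 4.41
Cov(R_A,R_B) = ρ·SD(R_A)·SD(R_B) = -0.8·0.3·2.1 = -0.504
Cov(-3R_A - R_B, 2R_A - 3R_B) = (-3)(2)V(R_A) + (-1)(-3)V(R_B) + [(-3)(-3) + (-1)(2)]Cov(R_A,R_B)
= -6·0.09 + 3·4.41 + 7·-0.504 = 9.162

9.1620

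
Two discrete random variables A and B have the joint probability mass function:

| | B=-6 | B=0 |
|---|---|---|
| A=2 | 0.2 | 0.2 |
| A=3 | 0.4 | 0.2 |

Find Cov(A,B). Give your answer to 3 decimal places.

-0.240

E[A] = 2.6,  E[B] = -3.6
E[AB] = -9.6
Cov(A,B) = E[AB] − E[A]E[B] = -9.6 − (2.6)(-3.6) = -0.24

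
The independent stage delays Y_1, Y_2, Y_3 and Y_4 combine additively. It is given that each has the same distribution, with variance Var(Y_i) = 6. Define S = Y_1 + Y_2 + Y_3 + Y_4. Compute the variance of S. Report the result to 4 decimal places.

By independence, Var(S) = (1)²Var(Y_1) + (1)²Var(Y_2) + (1)²Var(Y_3) + (1)²Var(Y_4)
= (1)²·6 + (1)²·6 + (1)²·6 + (1)²·6 = 24

24.0000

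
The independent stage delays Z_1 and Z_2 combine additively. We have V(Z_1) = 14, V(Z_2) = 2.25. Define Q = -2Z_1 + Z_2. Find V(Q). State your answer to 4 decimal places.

58.2500

By independence, V(Q) = (-2)²V(Z_1) + (1)²V(Z_2)
= (-2)²·14 + (1)²·2.25 = 58.25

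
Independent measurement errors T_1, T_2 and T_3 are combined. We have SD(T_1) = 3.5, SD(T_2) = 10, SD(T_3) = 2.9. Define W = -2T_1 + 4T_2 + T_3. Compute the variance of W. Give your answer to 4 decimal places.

1657.4100

Var(T_1) = 12.25, Var(T_2) = 100, Var(T_3) = 8.41
By independence, Var(W) = (-2)²Var(T_1) + (4)²Var(T_2) + (1)²Var(T_3)
= (-2)²·12.25 + (4)²·100 + (1)²·8.41 = 1657.41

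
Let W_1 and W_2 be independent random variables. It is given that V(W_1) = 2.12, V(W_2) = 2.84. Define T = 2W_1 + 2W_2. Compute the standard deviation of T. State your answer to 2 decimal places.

By independence, V(T) = (2)²V(W_1) + (2)²V(W_2)
= (2)²·2.12 + (2)²·2.84 = 19.84
σ(T) = √19.84 ≈ 4.45

4.45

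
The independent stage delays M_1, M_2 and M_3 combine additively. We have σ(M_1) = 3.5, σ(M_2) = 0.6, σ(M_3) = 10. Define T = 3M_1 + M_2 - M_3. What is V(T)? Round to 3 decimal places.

V(M_1) = 12.25, V(M_2) = 0.36, V(M_3) = 100
By independence, V(T) = (3)²V(M_1) + (1)²V(M_2) + (-1)²V(M_3)
= (3)²·12.25 + (1)²·0.36 + (-1)²·100 = 210.61

210.610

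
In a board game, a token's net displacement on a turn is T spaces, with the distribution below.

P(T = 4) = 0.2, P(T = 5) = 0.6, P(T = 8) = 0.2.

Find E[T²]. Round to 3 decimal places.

31.000

E[T²] = (4)²(0.2) + (5)²(0.6) + (8)²(0.2) = 31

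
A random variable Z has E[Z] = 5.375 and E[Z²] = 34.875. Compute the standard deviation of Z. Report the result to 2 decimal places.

2.45

V(Z) = 34.875 − (5.375)² = 5.984375
σ(Z) = √5.984375 ≈ 2.45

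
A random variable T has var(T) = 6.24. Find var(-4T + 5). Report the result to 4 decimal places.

var(-4T + 5) = (-4)²·var(T) = 16·6.24 = 99.84

99.8400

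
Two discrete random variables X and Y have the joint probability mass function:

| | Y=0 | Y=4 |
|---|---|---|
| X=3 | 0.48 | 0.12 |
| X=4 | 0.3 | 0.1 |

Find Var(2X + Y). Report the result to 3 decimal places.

E[X] = 3.4,  E[Y] = 0.88,  E[XY] = 3.04
Var(X) = 11.8 − (3.4)² = 0.24;  Var(Y) = 3.52 − (0.88)² = 2.7456
Cov(X,Y) = 3.04 − (3.4)(0.88) = 0.048
Var(2X + Y) = (2)²·0.24 + (1)²·2.7456 + 2·(2)·(1)·0.048 = 3.8976

3.898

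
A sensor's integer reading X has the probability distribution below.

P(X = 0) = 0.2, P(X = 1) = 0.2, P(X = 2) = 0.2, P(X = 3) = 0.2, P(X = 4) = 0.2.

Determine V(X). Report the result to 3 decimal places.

2.000

E[X] = (0)(0.2) + (1)(0.2) + (2)(0.2) + (3)(0.2) + (4)(0.2) = 2
E[X²] = (0)²(0.2) + (1)²(0.2) + (2)²(0.2) + (3)²(0.2) + (4)²(0.2) = 6
V(X) = E[X²] − (E[X])² = 6 − (2)² = 2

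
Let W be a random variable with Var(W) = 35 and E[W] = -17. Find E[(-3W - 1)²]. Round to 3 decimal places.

E[-3W - 1] = -3·-17 − 1 = 50
Var(-3W - 1) = (-3)²·35 = 315
E[(-3W - 1)²] = Var((-3W - 1)) + (E[(-3W - 1)])² = 315 + (50)² = 2815

2815.000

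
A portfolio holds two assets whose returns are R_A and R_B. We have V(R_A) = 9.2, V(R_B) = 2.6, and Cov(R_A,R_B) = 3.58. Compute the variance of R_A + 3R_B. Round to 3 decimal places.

54.080

V(R_A + 3R_B) = (1)²·V(R_A) + (3)²·V(R_B) + 2·(1)·(3)·Cov(R_A,R_B)
= 1·9.2 + 9·2.6 + 6·3.58 = 54.08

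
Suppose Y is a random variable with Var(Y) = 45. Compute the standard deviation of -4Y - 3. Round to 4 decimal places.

Var(-4Y - 3) = (-4)²·45 = 720
σ(-4Y - 3) = √720 ≈ 26.8328

26.8328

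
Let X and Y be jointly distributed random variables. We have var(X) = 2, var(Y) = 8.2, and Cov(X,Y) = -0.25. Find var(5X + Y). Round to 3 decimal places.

var(5X + Y) = (5)²·var(X) + (1)²·var(Y) + 2·(5)·(1)·Cov(X,Y)
= 25·2 + 1·8.2 + 10·-0.25 = 55.7

55.700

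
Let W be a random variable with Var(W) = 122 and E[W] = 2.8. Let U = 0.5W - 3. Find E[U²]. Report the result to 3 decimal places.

33.060

E[0.5W - 3] = 0.5·2.8 − 3 = -1.6
Var(0.5W - 3) = (0.5)²·122 = 30.5
E[U²] = Var(U) + (E[U])² = 30.5 + (-1.6)² = 33.06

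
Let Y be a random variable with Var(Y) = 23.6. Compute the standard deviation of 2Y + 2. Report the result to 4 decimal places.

Var(2Y + 2) = (2)²·23.6 = 94.4
SD(2Y + 2) = √94.4 ≈ 9.7160

9.7160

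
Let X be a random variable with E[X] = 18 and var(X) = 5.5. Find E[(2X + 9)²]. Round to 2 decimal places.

E[2X + 9] = 2·18 + 9 = 45
var(2X + 9) = (2)²·5.5 = 22
E[(2X + 9)²] = var((2X + 9)) + (E[(2X + 9)])² = 22 + (45)² = 2047

2047.00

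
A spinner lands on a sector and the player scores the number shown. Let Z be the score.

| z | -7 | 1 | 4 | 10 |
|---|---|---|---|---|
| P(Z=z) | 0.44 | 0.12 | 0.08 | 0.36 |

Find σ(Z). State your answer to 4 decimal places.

E[Z] = (-7)(0.44) + (1)(0.12) + (4)(0.08) + (10)(0.36) = 0.96
E[Z²] = (-7)²(0.44) + (1)²(0.12) + (4)²(0.08) + (10)²(0.36) = 58.96
V(Z) = E[Z²] − (E[Z])² = 58.96 − (0.96)² = 58.0384
σ(Z) = √58.0384 ≈ 7.6183

7.6183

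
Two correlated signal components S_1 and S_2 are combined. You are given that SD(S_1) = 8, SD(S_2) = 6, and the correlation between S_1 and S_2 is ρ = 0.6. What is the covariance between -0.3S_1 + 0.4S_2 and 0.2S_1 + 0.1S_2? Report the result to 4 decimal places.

var(S_1) = (8)² = 64;  var(S_2) = (6)² = 36
cov(S_1,S_2) = ρ·SD(S_1)·SD(S_2) = 0.6·8·6 = 28.8
cov(-0.3S_1 + 0.4S_2, 0.2S_1 + 0.1S_2) = (-0.3)(0.2)var(S_1) + (0.4)(0.1)var(S_2) + [(-0.3)(0.1) + (0.4)(0.2)]cov(S_1,S_2)
= -0.06·64 + 0.04·36 + 0.05·28.8 = -0.96

-0.9600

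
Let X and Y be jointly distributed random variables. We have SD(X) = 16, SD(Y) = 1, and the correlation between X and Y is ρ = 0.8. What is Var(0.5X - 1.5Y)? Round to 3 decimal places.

47.050

Var(X) = (16)² = 256;  Var(Y) = (1)² = 1
Cov(X,Y) = ρ·SD(X)·SD(Y) = 0.8·16·1 = 12.8
Var(0.5X - 1.5Y) = (0.5)²·Var(X) + (-1.5)²·Var(Y) + 2·(0.5)·(-1.5)·Cov(X,Y)
= 0.25·256 + 2.25·1 + -1.5·12.8 = 47.05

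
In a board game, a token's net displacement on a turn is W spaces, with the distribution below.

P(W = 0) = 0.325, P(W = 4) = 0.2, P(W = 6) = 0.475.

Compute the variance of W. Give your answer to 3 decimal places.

6.978

E[W] = (0)(0.325) + (4)(0.2) + (6)(0.475) = 3.65
E[W²] = (0)²(0.325) + (4)²(0.2) + (6)²(0.475) = 20.3
Var(W) = E[W²] − (E[W])² = 20.3 − (3.65)² = 6.9775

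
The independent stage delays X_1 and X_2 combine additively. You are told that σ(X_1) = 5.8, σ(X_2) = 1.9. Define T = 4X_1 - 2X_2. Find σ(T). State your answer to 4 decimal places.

Var(X_1) = 33.64, Var(X_2) = 3.61
By independence, Var(T) = (4)²Var(X_1) + (-2)²Var(X_2)
= (4)²·33.64 + (-2)²·3.61 = 552.68
σ(T) = √552.68 ≈ 23.5091

23.5091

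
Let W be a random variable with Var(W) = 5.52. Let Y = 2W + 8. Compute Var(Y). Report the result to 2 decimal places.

22.08

Var(2W + 8) = (2)²·Var(W) = 4·5.52 = 22.08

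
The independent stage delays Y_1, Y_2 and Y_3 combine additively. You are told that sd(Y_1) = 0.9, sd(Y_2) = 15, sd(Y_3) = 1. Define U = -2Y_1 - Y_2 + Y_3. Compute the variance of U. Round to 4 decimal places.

V(Y_1) = 0.81, V(Y_2) = 225, V(Y_3) = 1
By independence, V(U) = (-2)²V(Y_1) + (-1)²V(Y_2) + (1)²V(Y_3)
= (-2)²·0.81 + (-1)²·225 + (1)²·1 = 229.24

229.2400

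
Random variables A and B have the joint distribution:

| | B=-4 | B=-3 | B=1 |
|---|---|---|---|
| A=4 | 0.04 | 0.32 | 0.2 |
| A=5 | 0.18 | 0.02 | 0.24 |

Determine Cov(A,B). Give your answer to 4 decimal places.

0.1024

E[A] = 4.44,  E[B] = -1.46
E[AB] = -6.38
Cov(A,B) = E[AB] − E[A]E[B] = -6.38 − (4.44)(-1.46) = 0.1024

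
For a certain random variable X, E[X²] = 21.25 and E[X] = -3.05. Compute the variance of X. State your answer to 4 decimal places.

11.9475

Var(X) = 21.25 − (-3.05)² = 11.9475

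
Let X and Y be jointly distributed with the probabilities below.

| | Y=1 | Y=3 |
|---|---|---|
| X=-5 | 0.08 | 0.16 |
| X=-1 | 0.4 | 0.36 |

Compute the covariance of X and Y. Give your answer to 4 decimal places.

E[X] = -1.96,  E[Y] = 2.04
E[XY] = -4.28
Cov(X,Y) = E[XY] − E[X]E[Y] = -4.28 − (-1.96)(2.04) = -0.2816

-0.2816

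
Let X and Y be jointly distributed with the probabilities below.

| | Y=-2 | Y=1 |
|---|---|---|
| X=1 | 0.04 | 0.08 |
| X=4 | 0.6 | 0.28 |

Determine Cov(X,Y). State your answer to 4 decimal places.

-0.3312

E[X] = 3.64,  E[Y] = -0.92
E[XY] = -3.68
Cov(X,Y) = E[XY] − E[X]E[Y] = -3.68 − (3.64)(-0.92) = -0.3312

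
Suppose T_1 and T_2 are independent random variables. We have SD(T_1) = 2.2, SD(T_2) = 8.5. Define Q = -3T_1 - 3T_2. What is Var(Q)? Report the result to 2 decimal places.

693.81

Var(T_1) = 4.84, Var(T_2) = 72.25
By independence, Var(Q) = (-3)²Var(T_1) + (-3)²Var(T_2)
= (-3)²·4.84 + (-3)²·72.25 = 693.81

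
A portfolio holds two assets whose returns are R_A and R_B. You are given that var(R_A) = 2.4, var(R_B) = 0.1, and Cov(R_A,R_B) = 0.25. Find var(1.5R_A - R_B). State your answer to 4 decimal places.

var(1.5R_A - R_B) = (1.5)²·var(R_A) + (-1)²·var(R_B) + 2·(1.5)·(-1)·Cov(R_A,R_B)
= 2.25·2.4 + 1·0.1 + -3·0.25 = 4.75

4.7500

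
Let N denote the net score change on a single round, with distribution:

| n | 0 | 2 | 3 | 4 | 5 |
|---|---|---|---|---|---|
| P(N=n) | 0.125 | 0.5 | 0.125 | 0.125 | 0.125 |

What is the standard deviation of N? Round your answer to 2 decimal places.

E[N] = (0)(0.125) + (2)(0.5) + (3)(0.125) + (4)(0.125) + (5)(0.125) = 2.5
E[N²] = (0)²(0.125) + (2)²(0.5) + (3)²(0.125) + (4)²(0.125) + (5)²(0.125) = 8.25
Var(N) = E[N²] − (E[N])² = 8.25 − (2.5)² = 2
σ(N) = √2 ≈ 1.41

1.41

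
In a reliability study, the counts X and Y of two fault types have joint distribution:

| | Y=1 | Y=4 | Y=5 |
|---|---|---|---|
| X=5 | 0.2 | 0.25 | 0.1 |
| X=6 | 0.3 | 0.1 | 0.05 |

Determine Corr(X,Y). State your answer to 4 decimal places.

-0.2899

E[X] = 5.45,  E[Y] = 2.65
E[XY] = 14.2
Cov(X,Y) = E[XY] − E[X]E[Y] = 14.2 − (5.45)(2.65) = -0.2425
var(X) = 0.2475,  var(Y) = 2.8275
ρ = -0.2425 / √(0.2475·2.8275) ≈ -0.2899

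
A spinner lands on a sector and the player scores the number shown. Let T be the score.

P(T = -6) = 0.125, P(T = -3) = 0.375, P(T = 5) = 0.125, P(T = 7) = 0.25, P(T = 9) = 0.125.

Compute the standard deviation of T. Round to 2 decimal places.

E[T] = (-6)(0.125) + (-3)(0.375) + (5)(0.125) + (7)(0.25) + (9)(0.125) = 1.625
E[T²] = (-6)²(0.125) + (-3)²(0.375) + (5)²(0.125) + (7)²(0.25) + (9)²(0.125) = 33.375
V(T) = E[T²] − (E[T])² = 33.375 − (1.625)² = 30.734375
SD(T) = √30.734375 ≈ 5.54

5.54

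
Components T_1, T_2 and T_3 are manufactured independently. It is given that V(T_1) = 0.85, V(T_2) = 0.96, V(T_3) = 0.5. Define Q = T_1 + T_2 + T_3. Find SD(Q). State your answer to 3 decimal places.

By independence, V(Q) = (1)²V(T_1) + (1)²V(T_2) + (1)²V(T_3)
= (1)²·0.85 + (1)²·0.96 + (1)²·0.5 = 2.31
SD(Q) = √2.31 ≈ 1.520

1.520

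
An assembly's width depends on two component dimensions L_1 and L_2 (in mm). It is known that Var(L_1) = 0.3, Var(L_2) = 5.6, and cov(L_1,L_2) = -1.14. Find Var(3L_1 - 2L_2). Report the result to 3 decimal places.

38.780

Var(3L_1 - 2L_2) = (3)²·Var(L_1) + (-2)²·Var(L_2) + 2·(3)·(-2)·cov(L_1,L_2)
= 9·0.3 + 4·5.6 + -12·-1.14 = 38.78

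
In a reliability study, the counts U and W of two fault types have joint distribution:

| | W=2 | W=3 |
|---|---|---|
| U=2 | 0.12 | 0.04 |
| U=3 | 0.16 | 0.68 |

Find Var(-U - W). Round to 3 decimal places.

0.486

E[U] = 2.84,  E[W] = 2.72,  E[UW] = 7.8
Var(U) = 8.2 − (2.84)² = 0.1344;  Var(W) = 7.6 − (2.72)² = 0.2016
cov(U,W) = 7.8 − (2.84)(2.72) = 0.0752
Var(-U - W) = (-1)²·0.1344 + (-1)²·0.2016 + 2·(-1)·(-1)·0.0752 = 0.4864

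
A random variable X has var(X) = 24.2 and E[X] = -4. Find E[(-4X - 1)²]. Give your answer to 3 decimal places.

E[-4X - 1] = -4·-4 − 1 = 15
var(-4X - 1) = (-4)²·24.2 = 387.2
E[(-4X - 1)²] = var((-4X - 1)) + (E[(-4X - 1)])² = 387.2 + (15)² = 612.2

612.200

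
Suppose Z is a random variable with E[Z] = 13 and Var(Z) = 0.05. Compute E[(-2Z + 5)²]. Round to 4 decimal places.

441.2000

E[-2Z + 5] = -2·13 + 5 = -21
Var(-2Z + 5) = (-2)²·0.05 = 0.2
E[(-2Z + 5)²] = Var((-2Z + 5)) + (E[(-2Z + 5)])² = 0.2 + (-21)² = 441.2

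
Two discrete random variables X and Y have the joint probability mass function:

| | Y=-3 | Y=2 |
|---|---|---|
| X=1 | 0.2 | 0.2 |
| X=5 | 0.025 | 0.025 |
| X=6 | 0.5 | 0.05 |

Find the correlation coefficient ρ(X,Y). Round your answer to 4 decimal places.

-0.4272

E[X] = 3.95,  E[Y] = -1.625
E[XY] = -8.725
Cov(X,Y) = E[XY] − E[X]E[Y] = -8.725 − (3.95)(-1.625) = -2.30625
Var(X) = 5.8475,  Var(Y) = 4.984375
ρ = -2.30625 / √(5.8475·4.984375) ≈ -0.4272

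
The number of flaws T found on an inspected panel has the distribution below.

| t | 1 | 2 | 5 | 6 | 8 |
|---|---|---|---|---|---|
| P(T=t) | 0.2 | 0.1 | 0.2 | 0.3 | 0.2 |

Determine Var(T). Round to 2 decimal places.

E[T] = (1)(0.2) + (2)(0.1) + (5)(0.2) + (6)(0.3) + (8)(0.2) = 4.8
E[T²] = (1)²(0.2) + (2)²(0.1) + (5)²(0.2) + (6)²(0.3) + (8)²(0.2) = 29.2
Var(T) = E[T²] − (E[T])² = 29.2 − (4.8)² = 6.16

6.16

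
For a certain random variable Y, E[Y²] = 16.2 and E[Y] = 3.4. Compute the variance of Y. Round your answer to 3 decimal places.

4.640

V(Y) = 16.2 − (3.4)² = 4.64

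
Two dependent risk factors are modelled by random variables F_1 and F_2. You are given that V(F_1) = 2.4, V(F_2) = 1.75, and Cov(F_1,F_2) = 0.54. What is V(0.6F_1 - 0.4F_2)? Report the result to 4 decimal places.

V(0.6F_1 - 0.4F_2) = (0.6)²·V(F_1) + (-0.4)²·V(F_2) + 2·(0.6)·(-0.4)·Cov(F_1,F_2)
= 0.36·2.4 + 0.16·1.75 + -0.48·0.54 = 0.8848

0.8848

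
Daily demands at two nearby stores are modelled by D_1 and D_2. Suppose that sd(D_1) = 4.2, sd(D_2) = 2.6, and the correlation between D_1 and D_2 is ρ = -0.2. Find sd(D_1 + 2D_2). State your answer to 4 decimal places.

5.9953

var(D_1) = (4.2)² = 17.64;  var(D_2) = (2.6)² = 6.76
cov(D_1,D_2) = ρ·sd(D_1)·sd(D_2) = -0.2·4.2·2.6 = -2.184
var(D_1 + 2D_2) = (1)²·var(D_1) + (2)²·var(D_2) + 2·(1)·(2)·cov(D_1,D_2)
= 1·17.64 + 4·6.76 + 4·-2.184 = 35.944
sd(D_1 + 2D_2) = √35.944 ≈ 5.9953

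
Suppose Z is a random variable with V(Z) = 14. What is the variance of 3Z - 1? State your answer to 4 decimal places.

V(3Z - 1) = (3)²·V(Z) = 9·14 = 126

126.0000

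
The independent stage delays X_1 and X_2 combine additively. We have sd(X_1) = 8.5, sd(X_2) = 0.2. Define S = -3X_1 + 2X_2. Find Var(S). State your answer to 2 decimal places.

Var(X_1) = 72.25, Var(X_2) = 0.04
By independence, Var(S) = (-3)²Var(X_1) + (2)²Var(X_2)
= (-3)²·72.25 + (2)²·0.04 = 650.41

650.41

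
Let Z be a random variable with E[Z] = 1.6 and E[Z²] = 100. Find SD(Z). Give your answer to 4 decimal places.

Var(Z) = 100 − (1.6)² = 97.44
SD(Z) = √97.44 ≈ 9.8712

9.8712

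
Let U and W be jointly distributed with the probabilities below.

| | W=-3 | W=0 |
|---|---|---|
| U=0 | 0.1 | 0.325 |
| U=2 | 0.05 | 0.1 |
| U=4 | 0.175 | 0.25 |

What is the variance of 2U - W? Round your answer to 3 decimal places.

E[U] = 2,  E[W] = -0.975,  E[UW] = -2.4
var(U) = 7.4 − (2)² = 3.4;  var(W) = 2.925 − (-0.975)² = 1.974375
Cov(U,W) = -2.4 − (2)(-0.975) = -0.45
var(2U - W) = (2)²·3.4 + (-1)²·1.974375 + 2·(2)·(-1)·-0.45 = 17.374375

17.374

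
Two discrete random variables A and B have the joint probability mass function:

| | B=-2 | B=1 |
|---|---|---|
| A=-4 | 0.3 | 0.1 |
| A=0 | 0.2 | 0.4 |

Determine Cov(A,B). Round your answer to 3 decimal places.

E[A] = -1.6,  E[B] = -0.5
E[AB] = 2
Cov(A,B) = E[AB] − E[A]E[B] = 2 − (-1.6)(-0.5) = 1.2

1.200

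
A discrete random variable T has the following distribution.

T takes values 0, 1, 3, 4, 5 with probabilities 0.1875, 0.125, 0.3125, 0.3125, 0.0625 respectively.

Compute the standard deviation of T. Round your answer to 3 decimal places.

E[T] = (0)(0.1875) + (1)(0.125) + (3)(0.3125) + (4)(0.3125) + (5)(0.0625) = 2.625
E[T²] = (0)²(0.1875) + (1)²(0.125) + (3)²(0.3125) + (4)²(0.3125) + (5)²(0.0625) = 9.5
Var(T) = E[T²] − (E[T])² = 9.5 − (2.625)² = 2.609375
sd(T) = √2.609375 ≈ 1.615

1.615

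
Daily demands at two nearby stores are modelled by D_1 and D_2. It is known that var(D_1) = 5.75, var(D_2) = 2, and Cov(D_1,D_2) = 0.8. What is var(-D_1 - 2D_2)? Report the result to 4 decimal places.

16.9500

var(-D_1 - 2D_2) = (-1)²·var(D_1) + (-2)²·var(D_2) + 2·(-1)·(-2)·Cov(D_1,D_2)
= 1·5.75 + 4·2 + 4·0.8 = 16.95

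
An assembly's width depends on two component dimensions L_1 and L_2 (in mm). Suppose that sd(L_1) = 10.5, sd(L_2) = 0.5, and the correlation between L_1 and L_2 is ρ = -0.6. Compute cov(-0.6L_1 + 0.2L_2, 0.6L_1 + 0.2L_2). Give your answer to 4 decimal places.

var(L_1) = (10.5)² = 110.25;  var(L_2) = (0.5)² = 0.25
cov(L_1,L_2) = ρ·sd(L_1)·sd(L_2) = -0.6·10.5·0.5 = -3.15
cov(-0.6L_1 + 0.2L_2, 0.6L_1 + 0.2L_2) = (-0.6)(0.6)var(L_1) + (0.2)(0.2)var(L_2) + [(-0.6)(0.2) + (0.2)(0.6)]cov(L_1,L_2)
= -0.36·110.25 + 0.04·0.25 + 0·-3.15 = -39.68

-39.6800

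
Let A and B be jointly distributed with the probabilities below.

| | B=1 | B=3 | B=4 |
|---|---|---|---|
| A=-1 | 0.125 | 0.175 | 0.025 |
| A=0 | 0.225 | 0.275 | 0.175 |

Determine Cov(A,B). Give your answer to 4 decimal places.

E[A] = -0.325,  E[B] = 2.5
E[AB] = -0.75
Cov(A,B) = E[AB] − E[A]E[B] = -0.75 − (-0.325)(2.5) = 0.0625

0.0625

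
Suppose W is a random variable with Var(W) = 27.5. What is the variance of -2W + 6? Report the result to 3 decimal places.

110.000

Var(-2W + 6) = (-2)²·Var(W) = 4·27.5 = 110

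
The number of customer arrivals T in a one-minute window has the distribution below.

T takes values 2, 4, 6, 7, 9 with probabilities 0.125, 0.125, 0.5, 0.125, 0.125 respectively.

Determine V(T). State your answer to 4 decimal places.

3.6875

E[T] = (2)(0.125) + (4)(0.125) + (6)(0.5) + (7)(0.125) + (9)(0.125) = 5.75
E[T²] = (2)²(0.125) + (4)²(0.125) + (6)²(0.5) + (7)²(0.125) + (9)²(0.125) = 36.75
V(T) = E[T²] − (E[T])² = 36.75 − (5.75)² = 3.6875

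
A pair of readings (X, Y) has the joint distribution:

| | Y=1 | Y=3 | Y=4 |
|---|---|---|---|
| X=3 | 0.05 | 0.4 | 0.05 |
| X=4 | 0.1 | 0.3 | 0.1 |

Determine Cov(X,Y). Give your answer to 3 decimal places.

E[X] = 3.5,  E[Y] = 2.85
E[XY] = 9.95
Cov(X,Y) = E[XY] − E[X]E[Y] = 9.95 − (3.5)(2.85) = -0.025

-0.025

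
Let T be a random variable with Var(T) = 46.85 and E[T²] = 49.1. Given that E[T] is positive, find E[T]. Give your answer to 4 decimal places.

(E[T])² = E[T²] − Var(T) = 49.1 − 46.85 = 2.25
E[T] = √2.25 = 1.5

1.5000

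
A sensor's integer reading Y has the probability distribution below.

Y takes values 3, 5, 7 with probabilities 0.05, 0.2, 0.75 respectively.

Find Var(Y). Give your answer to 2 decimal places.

E[Y] = (3)(0.05) + (5)(0.2) + (7)(0.75) = 6.4
E[Y²] = (3)²(0.05) + (5)²(0.2) + (7)²(0.75) = 42.2
Var(Y) = E[Y²] − (E[Y])² = 42.2 − (6.4)² = 1.24

1.24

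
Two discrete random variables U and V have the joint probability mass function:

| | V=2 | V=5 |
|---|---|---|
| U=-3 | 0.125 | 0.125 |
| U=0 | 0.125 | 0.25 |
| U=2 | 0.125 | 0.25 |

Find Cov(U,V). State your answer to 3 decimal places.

E[U] = 0,  E[V] = 3.875
E[UV] = 0.375
Cov(U,V) = E[UV] − E[U]E[V] = 0.375 − (0)(3.875) = 0.375

0.375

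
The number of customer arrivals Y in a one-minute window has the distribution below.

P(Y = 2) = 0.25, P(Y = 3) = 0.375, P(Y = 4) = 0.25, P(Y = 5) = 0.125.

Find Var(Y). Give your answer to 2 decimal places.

E[Y] = (2)(0.25) + (3)(0.375) + (4)(0.25) + (5)(0.125) = 3.25
E[Y²] = (2)²(0.25) + (3)²(0.375) + (4)²(0.25) + (5)²(0.125) = 11.5
Var(Y) = E[Y²] − (E[Y])² = 11.5 − (3.25)² = 0.9375

0.94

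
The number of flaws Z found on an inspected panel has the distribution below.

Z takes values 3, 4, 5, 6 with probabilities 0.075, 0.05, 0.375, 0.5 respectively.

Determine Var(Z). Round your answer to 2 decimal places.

E[Z] = (3)(0.075) + (4)(0.05) + (5)(0.375) + (6)(0.5) = 5.3
E[Z²] = (3)²(0.075) + (4)²(0.05) + (5)²(0.375) + (6)²(0.5) = 28.85
Var(Z) = E[Z²] − (E[Z])² = 28.85 − (5.3)² = 0.76

0.76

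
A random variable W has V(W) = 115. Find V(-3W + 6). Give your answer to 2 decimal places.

V(-3W + 6) = (-3)²·V(W) = 9·115 = 1035

1035.00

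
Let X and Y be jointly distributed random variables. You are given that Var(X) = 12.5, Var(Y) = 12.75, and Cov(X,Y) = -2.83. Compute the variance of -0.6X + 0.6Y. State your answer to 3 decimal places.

11.128

Var(-0.6X + 0.6Y) = (-0.6)²·Var(X) + (0.6)²·Var(Y) + 2·(-0.6)·(0.6)·Cov(X,Y)
= 0.36·12.5 + 0.36·12.75 + -0.72·-2.83 = 11.1276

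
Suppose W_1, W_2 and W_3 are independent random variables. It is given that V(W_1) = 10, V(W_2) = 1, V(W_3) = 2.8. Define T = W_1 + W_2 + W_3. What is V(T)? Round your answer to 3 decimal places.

By independence, V(T) = (1)²V(W_1) + (1)²V(W_2) + (1)²V(W_3)
= (1)²·10 + (1)²·1 + (1)²·2.8 = 13.8

13.800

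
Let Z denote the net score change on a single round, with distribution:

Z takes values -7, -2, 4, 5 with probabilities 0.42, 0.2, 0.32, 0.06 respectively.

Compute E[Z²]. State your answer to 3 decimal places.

28.000

E[Z²] = (-7)²(0.42) + (-2)²(0.2) + (4)²(0.32) + (5)²(0.06) = 28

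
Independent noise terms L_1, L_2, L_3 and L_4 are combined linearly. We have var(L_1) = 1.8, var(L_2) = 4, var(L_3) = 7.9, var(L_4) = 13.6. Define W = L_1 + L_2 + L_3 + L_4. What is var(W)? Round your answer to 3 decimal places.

27.300

By independence, var(W) = (1)²var(L_1) + (1)²var(L_2) + (1)²var(L_3) + (1)²var(L_4)
= (1)²·1.8 + (1)²·4 + (1)²·7.9 + (1)²·13.6 = 27.3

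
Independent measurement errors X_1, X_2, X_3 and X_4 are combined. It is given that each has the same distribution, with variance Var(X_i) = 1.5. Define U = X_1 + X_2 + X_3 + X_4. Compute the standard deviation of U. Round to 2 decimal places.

By independence, Var(U) = (1)²Var(X_1) + (1)²Var(X_2) + (1)²Var(X_3) + (1)²Var(X_4)
= (1)²·1.5 + (1)²·1.5 + (1)²·1.5 + (1)²·1.5 = 6
SD(U) = √6 ≈ 2.45

2.45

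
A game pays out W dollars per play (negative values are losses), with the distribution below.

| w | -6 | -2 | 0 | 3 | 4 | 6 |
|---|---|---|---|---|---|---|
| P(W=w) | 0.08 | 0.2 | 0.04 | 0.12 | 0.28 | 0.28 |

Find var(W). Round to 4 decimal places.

14.1216

E[W] = (-6)(0.08) + (-2)(0.2) + (0)(0.04) + (3)(0.12) + (4)(0.28) + (6)(0.28) = 2.28
E[W²] = (-6)²(0.08) + (-2)²(0.2) + (0)²(0.04) + (3)²(0.12) + (4)²(0.28) + (6)²(0.28) = 19.32
var(W) = E[W²] − (E[W])² = 19.32 − (2.28)² = 14.1216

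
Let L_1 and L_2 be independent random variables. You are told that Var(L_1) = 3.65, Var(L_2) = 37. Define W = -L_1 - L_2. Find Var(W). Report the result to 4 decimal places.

40.6500

By independence, Var(W) = (-1)²Var(L_1) + (-1)²Var(L_2)
= (-1)²·3.65 + (-1)²·37 = 40.65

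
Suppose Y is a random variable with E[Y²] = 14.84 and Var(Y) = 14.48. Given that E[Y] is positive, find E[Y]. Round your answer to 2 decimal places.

0.60

(E[Y])² = E[Y²] − Var(Y) = 14.84 − 14.48 = 0.36
E[Y] = √0.36 = 0.6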